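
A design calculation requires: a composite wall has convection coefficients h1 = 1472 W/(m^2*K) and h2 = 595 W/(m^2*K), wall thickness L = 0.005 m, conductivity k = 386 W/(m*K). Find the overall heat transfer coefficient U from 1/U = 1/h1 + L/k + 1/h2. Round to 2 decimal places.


1/U = 1/h1 + L/k + 1/h2
1/U = 1/1472 + 0.005/386 + 1/595
1/U = 0.0006793478 + 1.29534e-05 + 0.0016806723
1/U = 0.0023729735
U = 421.41 W/(m^2*K)


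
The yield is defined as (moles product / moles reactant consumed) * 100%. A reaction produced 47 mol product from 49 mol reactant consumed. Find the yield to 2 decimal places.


Yield = (moles product / moles consumed) * 100%
Yield = (47 / 49) * 100
Yield = 0.9592 * 100
Yield = 95.92%


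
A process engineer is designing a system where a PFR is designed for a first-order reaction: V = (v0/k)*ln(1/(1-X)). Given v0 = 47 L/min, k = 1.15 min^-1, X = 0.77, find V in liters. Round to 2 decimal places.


V = (v0/k) * ln(1/(1-X))
V = (47/1.15) * ln(1/(1-0.77))
V = 40.869565 * ln(4.347826)
V = 40.869565 * 1.469676
V = 60.07 L


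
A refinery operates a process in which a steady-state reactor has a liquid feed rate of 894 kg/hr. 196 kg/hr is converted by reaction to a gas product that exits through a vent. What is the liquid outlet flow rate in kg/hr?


Steady-state mass balance on the main outlet: F_out = F_in - F_removed
F_out = 894 - 196
F_out = 698 kg/hr


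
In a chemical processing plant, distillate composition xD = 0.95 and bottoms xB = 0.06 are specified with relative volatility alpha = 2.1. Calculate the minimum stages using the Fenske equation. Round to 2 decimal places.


N_min = ln((xD*(1-xB))/(xB*(1-xD))) / ln(alpha)
Numerator inside ln: 0.893 / 0.003 = 297.666667
ln(297.666667) = 5.695974
ln(alpha) = ln(2.1) = 0.741937
N_min = 5.695974 / 0.741937 = 7.68


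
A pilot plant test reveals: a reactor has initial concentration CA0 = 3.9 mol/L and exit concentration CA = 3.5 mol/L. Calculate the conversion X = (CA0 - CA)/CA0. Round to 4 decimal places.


X = (CA0 - CA) / CA0
X = (3.9 - 3.5) / 3.9
X = 0.4 / 3.9
X = 0.1026


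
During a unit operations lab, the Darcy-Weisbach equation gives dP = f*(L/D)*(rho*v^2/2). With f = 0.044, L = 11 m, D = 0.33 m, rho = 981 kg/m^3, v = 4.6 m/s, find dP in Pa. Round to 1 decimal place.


dP = f * (L/D) * (rho*v^2/2)
dP = 0.044 * (11/0.33) * (981*4.6^2/2)
L/D = 33.33333333
rho*v^2/2 = 981*21.16/2 = 10378.98
dP = 0.044 * 33.33333333 * 10378.98
dP = 15222.5 Pa


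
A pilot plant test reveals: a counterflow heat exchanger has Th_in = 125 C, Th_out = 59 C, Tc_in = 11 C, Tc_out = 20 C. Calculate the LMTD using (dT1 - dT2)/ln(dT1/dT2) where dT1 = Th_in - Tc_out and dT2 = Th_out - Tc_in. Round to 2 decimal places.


dT1 = Th_in - Tc_out = 125 - 20 = 105
dT2 = Th_out - Tc_in = 59 - 11 = 48
LMTD = (dT1 - dT2) / ln(dT1/dT2)
LMTD = (105 - 48) / ln(105/48)
LMTD = 72.82 K


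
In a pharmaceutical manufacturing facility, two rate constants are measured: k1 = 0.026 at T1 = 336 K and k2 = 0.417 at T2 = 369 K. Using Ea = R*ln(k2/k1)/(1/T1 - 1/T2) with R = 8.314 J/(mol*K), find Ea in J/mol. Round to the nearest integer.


Ea = R * ln(k2/k1) / (1/T1 - 1/T2)
ln(k2/k1) = ln(0.417/0.026) = 2.7749897
1/T1 - 1/T2 = 1/336 - 1/369 = 0.000266163376
Ea = 8.314 * 2.7749897 / 0.000266163376
Ea = 86681 J/mol


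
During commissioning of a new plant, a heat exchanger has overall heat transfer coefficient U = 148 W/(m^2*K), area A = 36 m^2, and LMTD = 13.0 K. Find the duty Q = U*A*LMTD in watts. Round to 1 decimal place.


Q = U * A * LMTD
Q = 148 * 36 * 13.0
Q = 69264.0 W


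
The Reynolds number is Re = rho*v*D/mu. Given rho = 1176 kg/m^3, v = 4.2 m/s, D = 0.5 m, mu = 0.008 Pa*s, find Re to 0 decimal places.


Re = rho * v * D / mu
Re = 1176 * 4.2 * 0.5 / 0.008
Re = 2469.6 / 0.008
Re = 308700


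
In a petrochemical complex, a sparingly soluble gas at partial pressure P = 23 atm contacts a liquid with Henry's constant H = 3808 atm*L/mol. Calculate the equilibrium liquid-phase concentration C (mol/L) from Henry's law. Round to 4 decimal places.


C = P / H
C = 23 / 3808
C = 0.0060 mol/L


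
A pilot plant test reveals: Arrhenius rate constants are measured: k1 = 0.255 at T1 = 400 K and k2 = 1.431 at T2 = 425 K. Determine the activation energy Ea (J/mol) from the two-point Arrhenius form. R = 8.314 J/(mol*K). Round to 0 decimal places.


Ea = R * ln(k2/k1) / (1/T1 - 1/T2)
ln(k2/k1) = ln(1.431/0.255) = 1.7248652
1/T1 - 1/T2 = 1/400 - 1/425 = 0.000147058824
Ea = 8.314 * 1.7248652 / 0.000147058824
Ea = 97516 J/mol


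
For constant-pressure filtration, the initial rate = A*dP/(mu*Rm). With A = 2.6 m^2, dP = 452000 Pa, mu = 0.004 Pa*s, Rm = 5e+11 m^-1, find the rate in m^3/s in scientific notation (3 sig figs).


rate = A * dP / (mu * Rm)
rate = 2.6 * 452000 / (0.004 * 5e+11)
rate = 1175200.0 / 2.000e+09
rate = 5.88e-04 m^3/s


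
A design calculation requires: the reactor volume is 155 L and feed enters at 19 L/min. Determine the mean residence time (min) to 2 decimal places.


tau = V / v0
tau = 155 / 19
tau = 8.16 min


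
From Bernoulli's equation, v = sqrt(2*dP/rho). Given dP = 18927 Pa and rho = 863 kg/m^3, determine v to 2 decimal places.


v = sqrt(2*dP/rho)
v = sqrt(2*18927/863)
v = sqrt(43.863268)
v = 6.62 m/s


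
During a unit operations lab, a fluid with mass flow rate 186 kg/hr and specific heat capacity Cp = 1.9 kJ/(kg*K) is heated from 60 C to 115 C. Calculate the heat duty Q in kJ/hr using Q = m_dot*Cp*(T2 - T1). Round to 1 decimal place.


Q = m_dot * Cp * (T2 - T1)
Q = 186 * 1.9 * (115 - 60)
Q = 186 * 1.9 * 55
Q = 19437.0 kJ/hr


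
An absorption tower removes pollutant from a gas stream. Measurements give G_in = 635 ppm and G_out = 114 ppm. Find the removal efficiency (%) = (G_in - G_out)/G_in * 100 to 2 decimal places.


Efficiency = (G_in - G_out) / G_in * 100%
Efficiency = (635 - 114) / 635 * 100
Efficiency = 521 / 635 * 100
Efficiency = 82.05%


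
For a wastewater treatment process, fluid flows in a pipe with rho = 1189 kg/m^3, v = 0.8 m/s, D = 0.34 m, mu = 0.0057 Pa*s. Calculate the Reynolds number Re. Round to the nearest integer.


Re = rho * v * D / mu
Re = 1189 * 0.8 * 0.34 / 0.0057
Re = 323.408 / 0.0057
Re = 56738


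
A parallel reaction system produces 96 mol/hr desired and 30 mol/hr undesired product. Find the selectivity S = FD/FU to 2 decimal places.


S = desired product rate / undesired product rate
S = 96 / 30
S = 3.20


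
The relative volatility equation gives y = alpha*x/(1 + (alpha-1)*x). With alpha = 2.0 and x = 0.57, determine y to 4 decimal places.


y = alpha*x / (1 + (alpha-1)*x)
y = 2.0*0.57 / (1 + (2.0-1)*0.57)
y = 1.14 / (1 + 0.57)
y = 1.14 / 1.57
y = 0.7261


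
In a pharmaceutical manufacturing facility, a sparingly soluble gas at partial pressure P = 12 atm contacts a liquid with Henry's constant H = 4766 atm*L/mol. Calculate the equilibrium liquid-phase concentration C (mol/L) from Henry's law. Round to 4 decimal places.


C = P / H
C = 12 / 4766
C = 0.0025 mol/L


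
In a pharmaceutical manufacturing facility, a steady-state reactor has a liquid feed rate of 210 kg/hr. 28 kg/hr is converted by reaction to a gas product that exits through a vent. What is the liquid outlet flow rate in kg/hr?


Steady-state mass balance on the main outlet: F_out = F_in - F_removed
F_out = 210 - 28
F_out = 182 kg/hr


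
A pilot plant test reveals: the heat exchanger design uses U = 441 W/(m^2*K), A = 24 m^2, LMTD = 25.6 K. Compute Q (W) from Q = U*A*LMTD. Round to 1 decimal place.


Q = U * A * LMTD
Q = 441 * 24 * 25.6
Q = 270950.4 W


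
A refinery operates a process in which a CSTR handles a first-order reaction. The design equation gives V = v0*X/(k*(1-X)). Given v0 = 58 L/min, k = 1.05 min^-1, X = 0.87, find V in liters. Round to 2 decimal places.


V = v0 * X / (k * (1 - X))
V = 58 * 0.87 / (1.05 * (1 - 0.87))
V = 50.46 / (1.05 * 0.13)
V = 50.46 / 0.1365
V = 369.67 L


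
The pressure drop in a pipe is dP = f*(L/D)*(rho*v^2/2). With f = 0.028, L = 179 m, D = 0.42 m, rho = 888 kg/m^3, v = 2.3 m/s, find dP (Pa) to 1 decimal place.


dP = f * (L/D) * (rho*v^2/2)
dP = 0.028 * (179/0.42) * (888*2.3^2/2)
L/D = 426.19047619
rho*v^2/2 = 888*5.29/2 = 2348.76
dP = 0.028 * 426.19047619 * 2348.76
dP = 28028.5 Pa


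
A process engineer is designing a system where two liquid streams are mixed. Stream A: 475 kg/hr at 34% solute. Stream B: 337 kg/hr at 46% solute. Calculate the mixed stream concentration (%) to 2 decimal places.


Mass balance on solute: F1*x1 + F2*x2 = F3*x3
F3 = F1 + F2 = 475 + 337 = 812 kg/hr
x3 = (F1*x1 + F2*x2)/F3
x3 = (475*0.34 + 337*0.46) / 812
x3 = 38.98%


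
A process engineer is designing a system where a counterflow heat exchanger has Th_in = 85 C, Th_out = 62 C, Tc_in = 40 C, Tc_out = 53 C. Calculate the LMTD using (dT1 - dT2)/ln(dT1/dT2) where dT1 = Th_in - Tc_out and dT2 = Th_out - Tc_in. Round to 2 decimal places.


dT1 = Th_in - Tc_out = 85 - 53 = 32
dT2 = Th_out - Tc_in = 62 - 40 = 22
LMTD = (dT1 - dT2) / ln(dT1/dT2)
LMTD = (32 - 22) / ln(32/22)
LMTD = 26.69 K


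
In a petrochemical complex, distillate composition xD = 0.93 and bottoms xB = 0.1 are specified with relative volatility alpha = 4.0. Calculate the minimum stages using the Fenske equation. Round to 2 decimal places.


N_min = ln((xD*(1-xB))/(xB*(1-xD))) / ln(alpha)
Numerator inside ln: 0.837 / 0.007 = 119.571429
ln(119.571429) = 4.783914
ln(alpha) = ln(4.0) = 1.386294
N_min = 4.783914 / 1.386294 = 3.45


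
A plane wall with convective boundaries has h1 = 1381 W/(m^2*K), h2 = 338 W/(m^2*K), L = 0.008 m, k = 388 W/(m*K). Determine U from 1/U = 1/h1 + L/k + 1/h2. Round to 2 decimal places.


1/U = 1/h1 + L/k + 1/h2
1/U = 1/1381 + 0.008/388 + 1/338
1/U = 0.000724113 + 2.06186e-05 + 0.0029585799
1/U = 0.0037033115
U = 270.03 W/(m^2*K)


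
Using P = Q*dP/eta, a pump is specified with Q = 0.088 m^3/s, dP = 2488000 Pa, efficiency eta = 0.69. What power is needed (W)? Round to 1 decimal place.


P = Q * dP / eta
P = 0.088 * 2488000 / 0.69
P = 218944.0 / 0.69
P = 317310.1 W


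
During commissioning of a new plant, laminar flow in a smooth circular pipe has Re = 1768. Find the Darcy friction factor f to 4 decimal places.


f = 64 / Re
f = 64 / 1768
f = 0.0362


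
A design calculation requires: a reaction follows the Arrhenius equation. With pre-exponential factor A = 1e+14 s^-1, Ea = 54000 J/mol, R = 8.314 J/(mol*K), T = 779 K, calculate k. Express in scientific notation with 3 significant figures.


k = A * exp(-Ea/(R*T))
k = 1e+14 * exp(-54000 / (8.314 * 779))
k = 1e+14 * exp(-8.3377)
k = 2.39e+10


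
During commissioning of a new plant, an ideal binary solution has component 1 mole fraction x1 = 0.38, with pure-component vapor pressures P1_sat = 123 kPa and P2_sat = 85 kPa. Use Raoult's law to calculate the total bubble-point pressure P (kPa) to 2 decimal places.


P = x1*P1_sat + x2*P2_sat
x2 = 1 - x1 = 1 - 0.38 = 0.62
P = 0.38*123 + 0.62*85
P = 46.74 + 52.7
P = 99.44 kPa


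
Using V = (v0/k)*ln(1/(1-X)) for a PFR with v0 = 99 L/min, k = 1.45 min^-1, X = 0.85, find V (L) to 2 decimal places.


V = (v0/k) * ln(1/(1-X))
V = (99/1.45) * ln(1/(1-0.85))
V = 68.275862 * ln(6.666667)
V = 68.275862 * 1.89712
V = 129.53 L


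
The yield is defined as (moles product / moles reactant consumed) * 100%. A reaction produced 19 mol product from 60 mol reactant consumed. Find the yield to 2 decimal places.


Yield = (moles product / moles consumed) * 100%
Yield = (19 / 60) * 100
Yield = 0.3167 * 100
Yield = 31.67%


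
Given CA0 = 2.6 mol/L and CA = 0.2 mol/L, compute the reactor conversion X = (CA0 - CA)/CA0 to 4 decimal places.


X = (CA0 - CA) / CA0
X = (2.6 - 0.2) / 2.6
X = 2.4 / 2.6
X = 0.9231


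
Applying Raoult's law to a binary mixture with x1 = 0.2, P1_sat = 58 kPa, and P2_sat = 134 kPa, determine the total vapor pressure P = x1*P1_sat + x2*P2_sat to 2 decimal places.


P = x1*P1_sat + x2*P2_sat
x2 = 1 - x1 = 1 - 0.2 = 0.8
P = 0.2*58 + 0.8*134
P = 11.6 + 107.2
P = 118.80 kPa


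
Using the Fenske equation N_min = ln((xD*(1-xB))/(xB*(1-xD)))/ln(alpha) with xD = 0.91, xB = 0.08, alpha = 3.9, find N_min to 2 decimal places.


N_min = ln((xD*(1-xB))/(xB*(1-xD))) / ln(alpha)
Numerator inside ln: 0.8372 / 0.0072 = 116.277778
ln(116.277778) = 4.755982
ln(alpha) = ln(3.9) = 1.360977
N_min = 4.755982 / 1.360977 = 3.49


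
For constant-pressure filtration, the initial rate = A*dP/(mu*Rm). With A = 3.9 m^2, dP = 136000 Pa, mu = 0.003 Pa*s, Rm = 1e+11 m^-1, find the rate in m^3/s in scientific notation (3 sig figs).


rate = A * dP / (mu * Rm)
rate = 3.9 * 136000 / (0.003 * 1e+11)
rate = 530400.0 / 3.000e+08
rate = 1.77e-03 m^3/s


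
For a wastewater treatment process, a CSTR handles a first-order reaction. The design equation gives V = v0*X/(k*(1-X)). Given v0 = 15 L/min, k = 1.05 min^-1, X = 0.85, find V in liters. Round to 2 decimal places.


V = v0 * X / (k * (1 - X))
V = 15 * 0.85 / (1.05 * (1 - 0.85))
V = 12.75 / (1.05 * 0.15)
V = 12.75 / 0.1575
V = 80.95 L


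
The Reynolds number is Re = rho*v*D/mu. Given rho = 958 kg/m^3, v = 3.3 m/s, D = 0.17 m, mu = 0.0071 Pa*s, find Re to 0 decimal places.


Re = rho * v * D / mu
Re = 958 * 3.3 * 0.17 / 0.0071
Re = 537.438 / 0.0071
Re = 75695


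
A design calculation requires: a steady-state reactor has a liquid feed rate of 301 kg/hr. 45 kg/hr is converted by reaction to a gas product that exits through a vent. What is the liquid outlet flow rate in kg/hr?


Steady-state mass balance on the main outlet: F_out = F_in - F_removed
F_out = 301 - 45
F_out = 256 kg/hr


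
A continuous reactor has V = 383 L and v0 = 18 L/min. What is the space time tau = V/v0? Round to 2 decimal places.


tau = V / v0
tau = 383 / 18
tau = 21.28 min


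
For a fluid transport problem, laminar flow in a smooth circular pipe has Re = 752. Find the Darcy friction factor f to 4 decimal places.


f = 64 / Re
f = 64 / 752
f = 0.0851


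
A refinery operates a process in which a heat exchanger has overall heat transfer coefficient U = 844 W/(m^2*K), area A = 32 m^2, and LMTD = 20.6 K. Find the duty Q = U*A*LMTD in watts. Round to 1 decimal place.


Q = U * A * LMTD
Q = 844 * 32 * 20.6
Q = 556364.8 W


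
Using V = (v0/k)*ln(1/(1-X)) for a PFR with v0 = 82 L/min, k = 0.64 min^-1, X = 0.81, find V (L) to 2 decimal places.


V = (v0/k) * ln(1/(1-X))
V = (82/0.64) * ln(1/(1-0.81))
V = 128.125 * ln(5.263158)
V = 128.125 * 1.660731
V = 212.78 L


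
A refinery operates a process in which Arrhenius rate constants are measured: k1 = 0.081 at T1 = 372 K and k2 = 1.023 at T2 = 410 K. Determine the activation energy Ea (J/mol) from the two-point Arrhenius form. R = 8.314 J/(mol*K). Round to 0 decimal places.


Ea = R * ln(k2/k1) / (1/T1 - 1/T2)
ln(k2/k1) = ln(1.023/0.081) = 2.5360456
1/T1 - 1/T2 = 1/372 - 1/410 = 0.000249147653
Ea = 8.314 * 2.5360456 / 0.000249147653
Ea = 84627 J/mol


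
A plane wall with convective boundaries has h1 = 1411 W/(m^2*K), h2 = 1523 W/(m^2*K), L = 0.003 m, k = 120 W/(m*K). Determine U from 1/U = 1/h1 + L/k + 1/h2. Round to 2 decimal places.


1/U = 1/h1 + L/k + 1/h2
1/U = 1/1411 + 0.003/120 + 1/1523
1/U = 0.0007087172 + 2.5e-05 + 0.0006565988
1/U = 0.001390316
U = 719.26 W/(m^2*K)


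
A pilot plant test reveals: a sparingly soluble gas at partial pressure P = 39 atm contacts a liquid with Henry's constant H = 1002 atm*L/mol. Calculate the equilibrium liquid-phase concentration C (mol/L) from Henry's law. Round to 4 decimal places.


C = P / H
C = 39 / 1002
C = 0.0389 mol/L


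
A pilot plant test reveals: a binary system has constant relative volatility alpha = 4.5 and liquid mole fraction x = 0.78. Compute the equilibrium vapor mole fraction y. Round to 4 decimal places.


y = alpha*x / (1 + (alpha-1)*x)
y = 4.5*0.78 / (1 + (4.5-1)*0.78)
y = 3.51 / (1 + 2.73)
y = 3.51 / 3.73
y = 0.9410


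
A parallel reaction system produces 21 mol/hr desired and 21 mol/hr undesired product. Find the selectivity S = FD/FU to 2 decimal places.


S = desired product rate / undesired product rate
S = 21 / 21
S = 1.00


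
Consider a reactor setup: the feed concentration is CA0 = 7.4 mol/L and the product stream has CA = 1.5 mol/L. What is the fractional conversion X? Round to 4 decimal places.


X = (CA0 - CA) / CA0
X = (7.4 - 1.5) / 7.4
X = 5.9 / 7.4
X = 0.7973


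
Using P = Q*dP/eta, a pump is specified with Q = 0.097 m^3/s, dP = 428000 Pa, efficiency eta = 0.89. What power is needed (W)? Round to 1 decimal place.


P = Q * dP / eta
P = 0.097 * 428000 / 0.89
P = 41516.0 / 0.89
P = 46647.2 W


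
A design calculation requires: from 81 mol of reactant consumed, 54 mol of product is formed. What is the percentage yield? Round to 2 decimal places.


Yield = (moles product / moles consumed) * 100%
Yield = (54 / 81) * 100
Yield = 0.6667 * 100
Yield = 66.67%


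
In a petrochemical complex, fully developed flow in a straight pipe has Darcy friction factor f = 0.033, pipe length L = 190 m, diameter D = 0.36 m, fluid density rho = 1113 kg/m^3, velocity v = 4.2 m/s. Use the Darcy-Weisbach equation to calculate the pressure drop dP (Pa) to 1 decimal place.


dP = f * (L/D) * (rho*v^2/2)
dP = 0.033 * (190/0.36) * (1113*4.2^2/2)
L/D = 527.77777778
rho*v^2/2 = 1113*17.64/2 = 9816.66
dP = 0.033 * 527.77777778 * 9816.66
dP = 170973.5 Pa


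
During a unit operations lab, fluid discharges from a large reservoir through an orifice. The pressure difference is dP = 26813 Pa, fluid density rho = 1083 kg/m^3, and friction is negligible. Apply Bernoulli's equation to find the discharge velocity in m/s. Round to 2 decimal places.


v = sqrt(2*dP/rho)
v = sqrt(2*26813/1083)
v = sqrt(49.516159)
v = 7.04 m/s


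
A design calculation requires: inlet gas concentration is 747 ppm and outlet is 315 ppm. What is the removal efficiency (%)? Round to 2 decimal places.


Efficiency = (G_in - G_out) / G_in * 100%
Efficiency = (747 - 315) / 747 * 100
Efficiency = 432 / 747 * 100
Efficiency = 57.83%


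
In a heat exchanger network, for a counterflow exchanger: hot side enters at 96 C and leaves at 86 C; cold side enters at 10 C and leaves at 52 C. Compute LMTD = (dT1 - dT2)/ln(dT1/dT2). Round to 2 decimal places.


dT1 = Th_in - Tc_out = 96 - 52 = 44
dT2 = Th_out - Tc_in = 86 - 10 = 76
LMTD = (dT1 - dT2) / ln(dT1/dT2)
LMTD = (44 - 76) / ln(44/76)
LMTD = 58.55 K


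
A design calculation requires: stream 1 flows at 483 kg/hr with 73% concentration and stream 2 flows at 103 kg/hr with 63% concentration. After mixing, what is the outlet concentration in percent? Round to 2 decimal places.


Mass balance on solute: F1*x1 + F2*x2 = F3*x3
F3 = F1 + F2 = 483 + 103 = 586 kg/hr
x3 = (F1*x1 + F2*x2)/F3
x3 = (483*0.73 + 103*0.63) / 586
x3 = 71.24%


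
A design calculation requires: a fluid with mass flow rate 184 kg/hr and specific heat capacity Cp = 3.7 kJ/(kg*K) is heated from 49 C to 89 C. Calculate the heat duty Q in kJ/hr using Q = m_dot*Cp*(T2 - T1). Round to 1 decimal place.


Q = m_dot * Cp * (T2 - T1)
Q = 184 * 3.7 * (89 - 49)
Q = 184 * 3.7 * 40
Q = 27232.0 kJ/hr


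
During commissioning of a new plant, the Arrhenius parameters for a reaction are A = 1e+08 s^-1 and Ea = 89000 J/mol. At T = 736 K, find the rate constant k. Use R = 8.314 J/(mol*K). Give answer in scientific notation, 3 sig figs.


k = A * exp(-Ea/(R*T))
k = 1e+08 * exp(-89000 / (8.314 * 736))
k = 1e+08 * exp(-14.544613)
k = 4.82e+01


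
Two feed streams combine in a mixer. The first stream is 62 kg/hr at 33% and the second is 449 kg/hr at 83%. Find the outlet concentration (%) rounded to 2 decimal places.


Mass balance on solute: F1*x1 + F2*x2 = F3*x3
F3 = F1 + F2 = 62 + 449 = 511 kg/hr
x3 = (F1*x1 + F2*x2)/F3
x3 = (62*0.33 + 449*0.83) / 511
x3 = 76.93%


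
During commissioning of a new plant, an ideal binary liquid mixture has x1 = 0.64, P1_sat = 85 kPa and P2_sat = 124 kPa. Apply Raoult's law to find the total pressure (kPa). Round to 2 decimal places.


P = x1*P1_sat + x2*P2_sat
x2 = 1 - x1 = 1 - 0.64 = 0.36
P = 0.64*85 + 0.36*124
P = 54.4 + 44.64
P = 99.04 kPa


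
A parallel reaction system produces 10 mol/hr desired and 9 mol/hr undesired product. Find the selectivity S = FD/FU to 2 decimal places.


S = desired product rate / undesired product rate
S = 10 / 9
S = 1.11


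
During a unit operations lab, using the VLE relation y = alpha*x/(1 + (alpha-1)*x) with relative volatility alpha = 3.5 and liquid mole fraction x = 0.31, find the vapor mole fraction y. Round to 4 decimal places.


y = alpha*x / (1 + (alpha-1)*x)
y = 3.5*0.31 / (1 + (3.5-1)*0.31)
y = 1.085 / (1 + 0.775)
y = 1.085 / 1.775
y = 0.6113


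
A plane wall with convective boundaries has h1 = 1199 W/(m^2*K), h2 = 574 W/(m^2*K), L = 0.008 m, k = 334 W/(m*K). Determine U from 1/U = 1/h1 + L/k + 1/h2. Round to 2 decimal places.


1/U = 1/h1 + L/k + 1/h2
1/U = 1/1199 + 0.008/334 + 1/574
1/U = 0.0008340284 + 2.39521e-05 + 0.0017421603
1/U = 0.0026001408
U = 384.59 W/(m^2*K)


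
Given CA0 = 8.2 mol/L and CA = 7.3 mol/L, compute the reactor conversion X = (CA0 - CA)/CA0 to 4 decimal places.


X = (CA0 - CA) / CA0
X = (8.2 - 7.3) / 8.2
X = 0.9 / 8.2
X = 0.1098


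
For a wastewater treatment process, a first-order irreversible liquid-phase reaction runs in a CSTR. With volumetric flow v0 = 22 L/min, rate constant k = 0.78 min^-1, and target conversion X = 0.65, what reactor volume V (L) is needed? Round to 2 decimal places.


V = v0 * X / (k * (1 - X))
V = 22 * 0.65 / (0.78 * (1 - 0.65))
V = 14.3 / (0.78 * 0.35)
V = 14.3 / 0.273
V = 52.38 L


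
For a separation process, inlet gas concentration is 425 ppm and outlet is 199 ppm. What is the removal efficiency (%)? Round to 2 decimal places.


Efficiency = (G_in - G_out) / G_in * 100%
Efficiency = (425 - 199) / 425 * 100
Efficiency = 226 / 425 * 100
Efficiency = 53.18%


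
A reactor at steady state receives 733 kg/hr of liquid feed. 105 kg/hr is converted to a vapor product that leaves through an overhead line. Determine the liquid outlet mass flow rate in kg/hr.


Steady-state mass balance on the main outlet: F_out = F_in - F_removed
F_out = 733 - 105
F_out = 628 kg/hr


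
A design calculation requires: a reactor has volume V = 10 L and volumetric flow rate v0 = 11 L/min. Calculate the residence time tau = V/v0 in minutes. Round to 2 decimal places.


tau = V / v0
tau = 10 / 11
tau = 0.91 min


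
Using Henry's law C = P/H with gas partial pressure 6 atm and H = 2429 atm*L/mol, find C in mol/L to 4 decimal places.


C = P / H
C = 6 / 2429
C = 0.0025 mol/L


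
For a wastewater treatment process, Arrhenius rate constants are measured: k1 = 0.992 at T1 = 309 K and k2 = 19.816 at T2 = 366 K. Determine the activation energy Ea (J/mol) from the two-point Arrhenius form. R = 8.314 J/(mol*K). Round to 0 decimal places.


Ea = R * ln(k2/k1) / (1/T1 - 1/T2)
ln(k2/k1) = ln(19.816/0.992) = 2.9945219
1/T1 - 1/T2 = 1/309 - 1/366 = 0.000504005518
Ea = 8.314 * 2.9945219 / 0.000504005518
Ea = 49397 J/mol


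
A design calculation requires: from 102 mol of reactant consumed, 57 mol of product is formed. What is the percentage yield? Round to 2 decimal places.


Yield = (moles product / moles consumed) * 100%
Yield = (57 / 102) * 100
Yield = 0.5588 * 100
Yield = 55.88%


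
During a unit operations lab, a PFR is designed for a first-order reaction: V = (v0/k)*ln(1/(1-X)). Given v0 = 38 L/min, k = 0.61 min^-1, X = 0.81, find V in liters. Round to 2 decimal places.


V = (v0/k) * ln(1/(1-X))
V = (38/0.61) * ln(1/(1-0.81))
V = 62.295082 * ln(5.263158)
V = 62.295082 * 1.660731
V = 103.46 L


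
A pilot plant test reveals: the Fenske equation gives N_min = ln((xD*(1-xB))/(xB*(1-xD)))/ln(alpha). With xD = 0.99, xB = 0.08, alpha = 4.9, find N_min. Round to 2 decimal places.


N_min = ln((xD*(1-xB))/(xB*(1-xD))) / ln(alpha)
Numerator inside ln: 0.9108 / 0.0008 = 1138.5
ln(1138.5) = 7.037467
ln(alpha) = ln(4.9) = 1.589235
N_min = 7.037467 / 1.589235 = 4.43


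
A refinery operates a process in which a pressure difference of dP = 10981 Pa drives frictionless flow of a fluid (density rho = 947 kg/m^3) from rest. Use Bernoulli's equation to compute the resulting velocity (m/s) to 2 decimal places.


v = sqrt(2*dP/rho)
v = sqrt(2*10981/947)
v = sqrt(23.19113)
v = 4.82 m/s


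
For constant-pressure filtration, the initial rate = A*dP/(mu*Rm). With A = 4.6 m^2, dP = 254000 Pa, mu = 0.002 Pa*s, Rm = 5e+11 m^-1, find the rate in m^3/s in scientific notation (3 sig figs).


rate = A * dP / (mu * Rm)
rate = 4.6 * 254000 / (0.002 * 5e+11)
rate = 1168400.0 / 1.000e+09
rate = 1.17e-03 m^3/s


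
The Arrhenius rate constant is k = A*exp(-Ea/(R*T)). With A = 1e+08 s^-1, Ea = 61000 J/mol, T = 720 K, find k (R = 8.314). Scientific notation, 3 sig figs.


k = A * exp(-Ea/(R*T))
k = 1e+08 * exp(-61000 / (8.314 * 720))
k = 1e+08 * exp(-10.190308)
k = 3.75e+03


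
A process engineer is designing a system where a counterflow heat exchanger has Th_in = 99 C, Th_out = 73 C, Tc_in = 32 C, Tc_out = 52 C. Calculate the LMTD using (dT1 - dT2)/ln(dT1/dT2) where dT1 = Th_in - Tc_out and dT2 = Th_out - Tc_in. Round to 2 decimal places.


dT1 = Th_in - Tc_out = 99 - 52 = 47
dT2 = Th_out - Tc_in = 73 - 32 = 41
LMTD = (dT1 - dT2) / ln(dT1/dT2)
LMTD = (47 - 41) / ln(47/41)
LMTD = 43.93 K


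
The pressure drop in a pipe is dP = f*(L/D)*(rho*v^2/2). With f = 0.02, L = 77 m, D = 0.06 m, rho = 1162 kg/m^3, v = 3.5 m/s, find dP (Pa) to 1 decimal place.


dP = f * (L/D) * (rho*v^2/2)
dP = 0.02 * (77/0.06) * (1162*3.5^2/2)
L/D = 1283.33333333
rho*v^2/2 = 1162*12.25/2 = 7117.25
dP = 0.02 * 1283.33333333 * 7117.25
dP = 182676.1 Pa


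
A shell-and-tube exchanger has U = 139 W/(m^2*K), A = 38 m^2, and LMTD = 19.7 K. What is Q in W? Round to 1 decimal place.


Q = U * A * LMTD
Q = 139 * 38 * 19.7
Q = 104055.4 W


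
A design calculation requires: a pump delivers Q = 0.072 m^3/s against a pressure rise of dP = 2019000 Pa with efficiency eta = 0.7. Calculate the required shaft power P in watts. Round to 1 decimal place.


P = Q * dP / eta
P = 0.072 * 2019000 / 0.7
P = 145368.0 / 0.7
P = 207668.6 W


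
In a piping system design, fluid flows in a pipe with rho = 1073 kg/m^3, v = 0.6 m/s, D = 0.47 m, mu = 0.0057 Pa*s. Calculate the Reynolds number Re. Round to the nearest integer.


Re = rho * v * D / mu
Re = 1073 * 0.6 * 0.47 / 0.0057
Re = 302.586 / 0.0057
Re = 53085


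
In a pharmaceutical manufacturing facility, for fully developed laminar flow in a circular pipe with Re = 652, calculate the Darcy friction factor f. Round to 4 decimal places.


f = 64 / Re
f = 64 / 652
f = 0.0982


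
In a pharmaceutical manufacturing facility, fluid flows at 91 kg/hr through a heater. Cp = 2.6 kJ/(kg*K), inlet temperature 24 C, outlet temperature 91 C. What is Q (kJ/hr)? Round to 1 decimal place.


Q = m_dot * Cp * (T2 - T1)
Q = 91 * 2.6 * (91 - 24)
Q = 91 * 2.6 * 67
Q = 15852.2 kJ/hr


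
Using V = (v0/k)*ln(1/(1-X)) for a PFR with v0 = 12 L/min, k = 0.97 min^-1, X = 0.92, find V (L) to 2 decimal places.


V = (v0/k) * ln(1/(1-X))
V = (12/0.97) * ln(1/(1-0.92))
V = 12.371134 * ln(12.5)
V = 12.371134 * 2.525729
V = 31.25 L


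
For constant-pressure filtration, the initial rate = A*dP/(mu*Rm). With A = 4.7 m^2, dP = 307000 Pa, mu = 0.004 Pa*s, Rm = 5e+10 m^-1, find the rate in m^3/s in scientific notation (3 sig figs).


rate = A * dP / (mu * Rm)
rate = 4.7 * 307000 / (0.004 * 5e+10)
rate = 1442900.0 / 2.000e+08
rate = 7.21e-03 m^3/s


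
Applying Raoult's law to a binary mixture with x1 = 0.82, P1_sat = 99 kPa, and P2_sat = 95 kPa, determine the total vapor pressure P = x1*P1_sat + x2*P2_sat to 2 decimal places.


P = x1*P1_sat + x2*P2_sat
x2 = 1 - x1 = 1 - 0.82 = 0.18
P = 0.82*99 + 0.18*95
P = 81.18 + 17.1
P = 98.28 kPa


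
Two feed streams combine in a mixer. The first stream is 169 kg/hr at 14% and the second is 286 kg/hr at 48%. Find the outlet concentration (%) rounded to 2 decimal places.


Mass balance on solute: F1*x1 + F2*x2 = F3*x3
F3 = F1 + F2 = 169 + 286 = 455 kg/hr
x3 = (F1*x1 + F2*x2)/F3
x3 = (169*0.14 + 286*0.48) / 455
x3 = 35.37%


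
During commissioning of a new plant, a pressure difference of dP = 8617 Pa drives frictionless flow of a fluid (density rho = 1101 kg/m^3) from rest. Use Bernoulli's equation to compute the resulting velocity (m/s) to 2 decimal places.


v = sqrt(2*dP/rho)
v = sqrt(2*8617/1101)
v = sqrt(15.653043)
v = 3.96 m/s


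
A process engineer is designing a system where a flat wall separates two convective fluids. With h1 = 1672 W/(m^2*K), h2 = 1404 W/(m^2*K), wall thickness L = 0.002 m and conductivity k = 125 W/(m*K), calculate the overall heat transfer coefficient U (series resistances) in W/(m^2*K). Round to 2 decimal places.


1/U = 1/h1 + L/k + 1/h2
1/U = 1/1672 + 0.002/125 + 1/1404
1/U = 0.0005980861 + 1.6e-05 + 0.0007122507
1/U = 0.0013263368
U = 753.96 W/(m^2*K)


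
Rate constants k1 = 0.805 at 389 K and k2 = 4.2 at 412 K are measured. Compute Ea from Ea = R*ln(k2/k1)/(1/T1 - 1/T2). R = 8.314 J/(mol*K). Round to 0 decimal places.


Ea = R * ln(k2/k1) / (1/T1 - 1/T2)
ln(k2/k1) = ln(4.2/0.805) = 1.6519975
1/T1 - 1/T2 = 1/389 - 1/412 = 0.000143509621
Ea = 8.314 * 1.6519975 / 0.000143509621
Ea = 95706 J/mol


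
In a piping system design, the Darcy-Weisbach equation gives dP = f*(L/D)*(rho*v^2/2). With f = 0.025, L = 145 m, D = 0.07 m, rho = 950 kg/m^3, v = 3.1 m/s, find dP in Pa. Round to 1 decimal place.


dP = f * (L/D) * (rho*v^2/2)
dP = 0.025 * (145/0.07) * (950*3.1^2/2)
L/D = 2071.42857143
rho*v^2/2 = 950*9.61/2 = 4564.75
dP = 0.025 * 2071.42857143 * 4564.75
dP = 236388.8 Pa


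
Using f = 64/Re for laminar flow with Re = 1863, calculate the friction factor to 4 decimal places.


f = 64 / Re
f = 64 / 1863
f = 0.0344


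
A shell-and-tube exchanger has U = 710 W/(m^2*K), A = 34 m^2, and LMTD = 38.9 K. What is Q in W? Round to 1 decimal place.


Q = U * A * LMTD
Q = 710 * 34 * 38.9
Q = 939046.0 W


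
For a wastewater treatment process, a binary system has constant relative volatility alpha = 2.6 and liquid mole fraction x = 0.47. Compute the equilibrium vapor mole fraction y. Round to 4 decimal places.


y = alpha*x / (1 + (alpha-1)*x)
y = 2.6*0.47 / (1 + (2.6-1)*0.47)
y = 1.222 / (1 + 0.752)
y = 1.222 / 1.752
y = 0.6975


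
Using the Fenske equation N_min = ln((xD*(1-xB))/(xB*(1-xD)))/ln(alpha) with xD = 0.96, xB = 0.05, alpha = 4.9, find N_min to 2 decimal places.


N_min = ln((xD*(1-xB))/(xB*(1-xD))) / ln(alpha)
Numerator inside ln: 0.912 / 0.002 = 456.0
ln(456.0) = 6.122493
ln(alpha) = ln(4.9) = 1.589235
N_min = 6.122493 / 1.589235 = 3.85


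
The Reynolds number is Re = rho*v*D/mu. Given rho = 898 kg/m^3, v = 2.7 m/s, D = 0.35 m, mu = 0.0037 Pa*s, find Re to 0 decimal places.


Re = rho * v * D / mu
Re = 898 * 2.7 * 0.35 / 0.0037
Re = 848.61 / 0.0037
Re = 229354


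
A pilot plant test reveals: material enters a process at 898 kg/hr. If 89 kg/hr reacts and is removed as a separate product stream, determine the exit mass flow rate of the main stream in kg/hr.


Steady-state mass balance on the main outlet: F_out = F_in - F_removed
F_out = 898 - 89
F_out = 809 kg/hr


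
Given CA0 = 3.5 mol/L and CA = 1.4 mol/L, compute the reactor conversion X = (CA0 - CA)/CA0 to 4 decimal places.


X = (CA0 - CA) / CA0
X = (3.5 - 1.4) / 3.5
X = 2.1 / 3.5
X = 0.6000


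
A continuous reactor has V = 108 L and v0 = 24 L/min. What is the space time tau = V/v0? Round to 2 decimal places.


tau = V / v0
tau = 108 / 24
tau = 4.50 min


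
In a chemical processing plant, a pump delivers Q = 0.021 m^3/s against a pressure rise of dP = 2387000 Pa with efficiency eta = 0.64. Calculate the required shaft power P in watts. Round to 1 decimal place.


P = Q * dP / eta
P = 0.021 * 2387000 / 0.64
P = 50127.0 / 0.64
P = 78323.4 W


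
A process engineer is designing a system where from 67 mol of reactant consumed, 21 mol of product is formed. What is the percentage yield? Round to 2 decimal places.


Yield = (moles product / moles consumed) * 100%
Yield = (21 / 67) * 100
Yield = 0.3134 * 100
Yield = 31.34%


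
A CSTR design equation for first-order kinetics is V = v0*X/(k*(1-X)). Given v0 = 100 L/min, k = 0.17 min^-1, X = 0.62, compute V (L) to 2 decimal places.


V = v0 * X / (k * (1 - X))
V = 100 * 0.62 / (0.17 * (1 - 0.62))
V = 62.0 / (0.17 * 0.38)
V = 62.0 / 0.0646
V = 959.75 L


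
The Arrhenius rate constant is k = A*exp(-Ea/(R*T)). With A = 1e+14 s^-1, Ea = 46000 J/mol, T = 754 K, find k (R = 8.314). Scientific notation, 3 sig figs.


k = A * exp(-Ea/(R*T))
k = 1e+14 * exp(-46000 / (8.314 * 754))
k = 1e+14 * exp(-7.337979)
k = 6.50e+10


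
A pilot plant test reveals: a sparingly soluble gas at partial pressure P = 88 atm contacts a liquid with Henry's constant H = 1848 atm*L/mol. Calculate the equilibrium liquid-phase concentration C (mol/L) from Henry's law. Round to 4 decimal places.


C = P / H
C = 88 / 1848
C = 0.0476 mol/L


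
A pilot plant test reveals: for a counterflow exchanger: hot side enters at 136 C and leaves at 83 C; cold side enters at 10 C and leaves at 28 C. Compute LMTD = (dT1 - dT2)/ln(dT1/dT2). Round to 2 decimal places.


dT1 = Th_in - Tc_out = 136 - 28 = 108
dT2 = Th_out - Tc_in = 83 - 10 = 73
LMTD = (dT1 - dT2) / ln(dT1/dT2)
LMTD = (108 - 73) / ln(108/73)
LMTD = 89.36 K


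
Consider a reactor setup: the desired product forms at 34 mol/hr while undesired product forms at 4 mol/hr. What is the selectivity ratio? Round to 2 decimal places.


S = desired product rate / undesired product rate
S = 34 / 4
S = 8.50


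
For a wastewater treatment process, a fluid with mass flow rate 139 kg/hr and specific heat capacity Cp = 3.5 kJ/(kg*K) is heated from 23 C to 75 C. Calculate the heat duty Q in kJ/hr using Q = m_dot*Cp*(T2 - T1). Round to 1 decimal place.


Q = m_dot * Cp * (T2 - T1)
Q = 139 * 3.5 * (75 - 23)
Q = 139 * 3.5 * 52
Q = 25298.0 kJ/hr


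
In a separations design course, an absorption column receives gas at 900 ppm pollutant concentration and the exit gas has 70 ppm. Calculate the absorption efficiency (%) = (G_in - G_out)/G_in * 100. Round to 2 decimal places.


Efficiency = (G_in - G_out) / G_in * 100%
Efficiency = (900 - 70) / 900 * 100
Efficiency = 830 / 900 * 100
Efficiency = 92.22%


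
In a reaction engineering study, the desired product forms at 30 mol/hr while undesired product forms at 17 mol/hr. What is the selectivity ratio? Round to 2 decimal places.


S = desired product rate / undesired product rate
S = 30 / 17
S = 1.76


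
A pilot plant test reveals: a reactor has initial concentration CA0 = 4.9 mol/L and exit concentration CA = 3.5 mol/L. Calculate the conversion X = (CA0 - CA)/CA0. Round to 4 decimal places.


X = (CA0 - CA) / CA0
X = (4.9 - 3.5) / 4.9
X = 1.4 / 4.9
X = 0.2857


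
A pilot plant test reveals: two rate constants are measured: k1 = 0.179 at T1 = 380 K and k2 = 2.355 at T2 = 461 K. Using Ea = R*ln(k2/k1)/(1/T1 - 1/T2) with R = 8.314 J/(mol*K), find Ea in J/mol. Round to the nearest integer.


Ea = R * ln(k2/k1) / (1/T1 - 1/T2)
ln(k2/k1) = ln(2.355/0.179) = 2.5769102
1/T1 - 1/T2 = 1/380 - 1/461 = 0.00046238155
Ea = 8.314 * 2.5769102 / 0.00046238155
Ea = 46335 J/mol


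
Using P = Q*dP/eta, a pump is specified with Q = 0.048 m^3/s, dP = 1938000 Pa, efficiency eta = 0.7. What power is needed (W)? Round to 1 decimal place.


P = Q * dP / eta
P = 0.048 * 1938000 / 0.7
P = 93024.0 / 0.7
P = 132891.4 W


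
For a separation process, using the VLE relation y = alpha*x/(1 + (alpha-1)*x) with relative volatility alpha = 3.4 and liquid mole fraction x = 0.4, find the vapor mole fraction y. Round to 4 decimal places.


y = alpha*x / (1 + (alpha-1)*x)
y = 3.4*0.4 / (1 + (3.4-1)*0.4)
y = 1.36 / (1 + 0.96)
y = 1.36 / 1.96
y = 0.6939


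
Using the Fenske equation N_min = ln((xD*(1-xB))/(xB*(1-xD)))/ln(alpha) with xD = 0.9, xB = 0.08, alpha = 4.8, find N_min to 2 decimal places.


N_min = ln((xD*(1-xB))/(xB*(1-xD))) / ln(alpha)
Numerator inside ln: 0.828 / 0.008 = 103.5
ln(103.5) = 4.639572
ln(alpha) = ln(4.8) = 1.568616
N_min = 4.639572 / 1.568616 = 2.96


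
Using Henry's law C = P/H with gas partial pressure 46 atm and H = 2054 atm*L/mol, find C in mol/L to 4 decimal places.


C = P / H
C = 46 / 2054
C = 0.0224 mol/L


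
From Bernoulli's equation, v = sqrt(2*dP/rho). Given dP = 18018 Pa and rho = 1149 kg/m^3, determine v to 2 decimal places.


v = sqrt(2*dP/rho)
v = sqrt(2*18018/1149)
v = sqrt(31.362924)
v = 5.60 m/s


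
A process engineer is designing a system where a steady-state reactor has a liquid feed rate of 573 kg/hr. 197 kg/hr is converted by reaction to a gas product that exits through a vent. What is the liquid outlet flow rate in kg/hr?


Steady-state mass balance on the main outlet: F_out = F_in - F_removed
F_out = 573 - 197
F_out = 376 kg/hr


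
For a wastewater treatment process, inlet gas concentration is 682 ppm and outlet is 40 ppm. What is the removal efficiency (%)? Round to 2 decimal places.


Efficiency = (G_in - G_out) / G_in * 100%
Efficiency = (682 - 40) / 682 * 100
Efficiency = 642 / 682 * 100
Efficiency = 94.13%


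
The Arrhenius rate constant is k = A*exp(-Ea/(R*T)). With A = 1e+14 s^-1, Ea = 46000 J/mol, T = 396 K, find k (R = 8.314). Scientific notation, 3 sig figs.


k = A * exp(-Ea/(R*T))
k = 1e+14 * exp(-46000 / (8.314 * 396))
k = 1e+14 * exp(-13.971809)
k = 8.55e+07


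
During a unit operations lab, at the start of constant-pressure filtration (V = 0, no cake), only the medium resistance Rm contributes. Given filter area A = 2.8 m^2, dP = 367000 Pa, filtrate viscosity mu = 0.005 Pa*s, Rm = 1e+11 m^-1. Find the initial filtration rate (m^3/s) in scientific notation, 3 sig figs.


rate = A * dP / (mu * Rm)
rate = 2.8 * 367000 / (0.005 * 1e+11)
rate = 1027600.0 / 5.000e+08
rate = 2.06e-03 m^3/s


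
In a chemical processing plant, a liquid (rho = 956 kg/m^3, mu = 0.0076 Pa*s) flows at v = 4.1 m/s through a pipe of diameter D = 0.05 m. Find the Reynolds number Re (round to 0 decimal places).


Re = rho * v * D / mu
Re = 956 * 4.1 * 0.05 / 0.0076
Re = 195.98 / 0.0076
Re = 25787


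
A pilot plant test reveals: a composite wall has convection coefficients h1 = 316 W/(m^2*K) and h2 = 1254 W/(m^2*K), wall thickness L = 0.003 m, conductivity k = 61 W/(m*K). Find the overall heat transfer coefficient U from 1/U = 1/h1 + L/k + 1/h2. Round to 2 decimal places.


1/U = 1/h1 + L/k + 1/h2
1/U = 1/316 + 0.003/61 + 1/1254
1/U = 0.003164557 + 4.91803e-05 + 0.0007974482
1/U = 0.0040111855
U = 249.30 W/(m^2*K)


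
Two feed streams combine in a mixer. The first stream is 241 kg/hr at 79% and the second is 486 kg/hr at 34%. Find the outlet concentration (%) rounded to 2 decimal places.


Mass balance on solute: F1*x1 + F2*x2 = F3*x3
F3 = F1 + F2 = 241 + 486 = 727 kg/hr
x3 = (F1*x1 + F2*x2)/F3
x3 = (241*0.79 + 486*0.34) / 727
x3 = 48.92%


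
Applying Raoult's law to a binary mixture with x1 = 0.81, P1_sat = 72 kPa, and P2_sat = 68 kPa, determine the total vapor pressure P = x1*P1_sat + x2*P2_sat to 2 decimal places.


P = x1*P1_sat + x2*P2_sat
x2 = 1 - x1 = 1 - 0.81 = 0.19
P = 0.81*72 + 0.19*68
P = 58.32 + 12.92
P = 71.24 kPa


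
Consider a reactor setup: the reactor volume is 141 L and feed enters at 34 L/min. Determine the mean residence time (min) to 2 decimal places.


tau = V / v0
tau = 141 / 34
tau = 4.15 min


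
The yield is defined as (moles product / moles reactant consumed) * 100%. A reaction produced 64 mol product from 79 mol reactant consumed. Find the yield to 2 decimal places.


Yield = (moles product / moles consumed) * 100%
Yield = (64 / 79) * 100
Yield = 0.8101 * 100
Yield = 81.01%
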